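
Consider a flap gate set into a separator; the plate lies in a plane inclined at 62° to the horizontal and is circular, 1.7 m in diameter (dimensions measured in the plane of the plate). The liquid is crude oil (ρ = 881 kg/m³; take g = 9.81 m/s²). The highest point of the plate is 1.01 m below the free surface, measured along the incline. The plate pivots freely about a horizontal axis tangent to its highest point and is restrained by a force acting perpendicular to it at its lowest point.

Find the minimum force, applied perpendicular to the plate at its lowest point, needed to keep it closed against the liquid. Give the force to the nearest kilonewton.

γ = ρg = 881 × 9.81 / 1000 = 8.64261 kN/m³.
Let θ = 62° be the plate's angle to the horizontal; measure y along the incline from where the plane meets the free surface. Vertical depth h = y·sinθ with sinθ = 0.882948.
The centroid is at the centre, 0.85 m below the top of the plate, so y_c = 1.01 + 0.85 = 1.86 m and h_c = 1.86 × 0.882948 = 1.64228 m.
A = π(0.85)² = 2.2698 m².
Resultant F = γ·h_c·A = 8.64261 × 1.64228 × 2.2698 = 32.2166 kN.
I_c = πr⁴/4 = π × 0.85⁴/4 = 0.409983 m⁴.
Centre of pressure: y_p = y_c + I_c/(y_c·A) = 1.86 + 0.409983/(1.86 × 2.2698) = 1.86 + 0.0971103 = 1.95711 m along the plane.
The resultant acts 0.85 + 0.0971103 = 0.94711 m (along the plate) below the hinge at the top edge, so the moment about the hinge is M = F × 0.94711 = 32.2166 × 0.94711 = 30.5127 kN·m.
A normal force at the bottom, 1.7 m from the hinge, must supply this moment: P = 30.5127/1.7 = 17.9486 kN.

P ≈ 18 kN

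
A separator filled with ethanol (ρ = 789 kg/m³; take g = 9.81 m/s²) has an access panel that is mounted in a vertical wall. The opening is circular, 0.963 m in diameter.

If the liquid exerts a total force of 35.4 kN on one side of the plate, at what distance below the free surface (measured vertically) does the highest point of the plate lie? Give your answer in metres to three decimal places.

γ = ρg = 789 × 9.81 / 1000 = 7.74009 kN/m³.
A = π(0.4815)² = 0.728354 m².
From F = γ·h_c·A, the centroid depth is h_c = 35.4/(7.74009 × 0.728354) = 6.27935 m.
The centroid is at the centre, 0.4815 m below the top of the plate, so the highest point sits at h_top = 6.27935 − 0.4815 = 5.79785 m below the surface.

d_top ≈ 5.798 m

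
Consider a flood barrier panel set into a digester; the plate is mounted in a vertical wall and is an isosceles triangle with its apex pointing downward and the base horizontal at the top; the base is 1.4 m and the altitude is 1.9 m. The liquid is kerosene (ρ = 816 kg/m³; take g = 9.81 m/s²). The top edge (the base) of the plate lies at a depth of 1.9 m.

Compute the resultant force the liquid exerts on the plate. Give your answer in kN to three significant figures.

F ≈ 27.0 kN

γ = ρg = 816 × 9.81 / 1000 = 8.00496 kN/m³.
With the apex down, the centroid sits h/3 = 1.9/3 = 0.633333 m below the base (the top edge), so the centroid depth is h_c = 1.9 + 0.633333 = 2.53333 m.
A = ½ × 1.4 × 1.9 = 1.33 m².
Resultant F = γ·h_c·A = 8.00496 × 2.53333 × 1.33 = 26.9713 kN.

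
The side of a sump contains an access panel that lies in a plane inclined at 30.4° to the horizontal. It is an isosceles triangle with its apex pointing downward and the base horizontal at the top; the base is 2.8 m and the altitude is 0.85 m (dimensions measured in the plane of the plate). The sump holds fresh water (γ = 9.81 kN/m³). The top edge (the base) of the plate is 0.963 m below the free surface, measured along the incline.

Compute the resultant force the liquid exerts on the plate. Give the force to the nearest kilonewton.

F ≈ 7 kN

γ = 9.81 kN/m³.
Let θ = 30.4° be the plate's angle to the horizontal; measure y along the incline from where the plane meets the free surface. Vertical depth h = y·sinθ with sinθ = 0.506034.
With the apex down, the centroid sits h/3 = 0.85/3 = 0.283333 m below the base (the top edge), so y_c = 0.963 + 0.283333 = 1.24633 m and h_c = 1.24633 × 0.506034 = 0.630685 m.
A = ½ × 2.8 × 0.85 = 1.19 m².
Resultant F = γ·h_c·A = 9.81 × 0.630685 × 1.19 = 7.36255 kN.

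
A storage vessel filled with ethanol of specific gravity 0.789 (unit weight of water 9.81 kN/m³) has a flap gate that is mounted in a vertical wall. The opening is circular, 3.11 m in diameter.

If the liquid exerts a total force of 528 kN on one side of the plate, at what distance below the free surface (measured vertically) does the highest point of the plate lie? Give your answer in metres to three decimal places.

d_top ≈ 7.425 m

γ = 0.789 × 9.81 = 7.74009 kN/m³.
A = π(1.555)² = 7.59645 m².
From F = γ·h_c·A, the centroid depth is h_c = 528/(7.74009 × 7.59645) = 8.98002 m.
The centroid is at the centre, 1.555 m below the top of the plate, so the highest point sits at h_top = 8.98002 − 1.555 = 7.42502 m below the surface.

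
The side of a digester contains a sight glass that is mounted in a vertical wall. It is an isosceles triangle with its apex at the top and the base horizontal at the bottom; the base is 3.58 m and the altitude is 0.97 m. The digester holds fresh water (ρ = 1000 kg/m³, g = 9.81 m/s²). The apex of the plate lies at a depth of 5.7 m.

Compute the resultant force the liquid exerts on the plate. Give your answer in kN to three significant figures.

F ≈ 108 kN

γ = ρg = 1000 × 9.81 = 9810 N/m³ = 9.81 kN/m³.
With the apex up, the centroid sits 2h/3 = 2 × 0.97/3 = 0.646667 m below the apex, so the centroid depth is h_c = 5.7 + 0.646667 = 6.34667 m.
A = ½ × 3.58 × 0.97 = 1.7363 m².
Resultant F = γ·h_c·A = 9.81 × 6.34667 × 1.7363 = 108.103 kN.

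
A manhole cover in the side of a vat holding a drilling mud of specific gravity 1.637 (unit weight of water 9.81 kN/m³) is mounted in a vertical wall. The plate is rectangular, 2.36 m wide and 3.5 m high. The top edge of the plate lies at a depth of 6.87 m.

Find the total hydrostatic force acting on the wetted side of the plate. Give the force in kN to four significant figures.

γ = 1.637 × 9.81 = 16.05897 kN/m³.
The centroid lies 3.5/2 = 1.75 m below the top edge, so the centroid depth is h_c = 6.87 + 1.75 = 8.62 m.
A = 2.36 × 3.5 = 8.26 m².
Resultant F = γ·h_c·A = 16.05897 × 8.62 × 8.26 = 1143.42 kN.

F ≈ 1143 kN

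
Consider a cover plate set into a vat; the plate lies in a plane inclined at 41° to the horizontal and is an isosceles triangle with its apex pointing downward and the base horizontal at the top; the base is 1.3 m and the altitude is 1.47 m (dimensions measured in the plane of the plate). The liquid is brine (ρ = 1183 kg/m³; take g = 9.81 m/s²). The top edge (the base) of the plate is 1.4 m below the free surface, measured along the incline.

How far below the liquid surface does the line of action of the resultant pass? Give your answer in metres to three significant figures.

h_p = 1.28 m

γ = ρg = 1183 × 9.81 / 1000 = 11.60523 kN/m³.
Let θ = 41° be the plate's angle to the horizontal; measure y along the incline from where the plane meets the free surface. Vertical depth h = y·sinθ with sinθ = 0.656059.
With the apex down, the centroid sits h/3 = 1.47/3 = 0.49 m below the base (the top edge), so y_c = 1.4 + 0.49 = 1.89 m and h_c = 1.89 × 0.656059 = 1.23995 m.
A = ½ × 1.3 × 1.47 = 0.9555 m².
Resultant F = γ·h_c·A = 11.60523 × 1.23995 × 0.9555 = 13.7496 kN.
I_c = b·h³/36 = 1.3 × 1.47³/36 = 0.114708 m⁴.
Centre of pressure: y_p = y_c + I_c/(y_c·A) = 1.89 + 0.114708/(1.89 × 0.9555) = 1.89 + 0.0635186 = 1.95352 m along the plane.
Vertically, h_p = y_p·sinθ = 1.95352 × 0.656059 = 1.28162 m.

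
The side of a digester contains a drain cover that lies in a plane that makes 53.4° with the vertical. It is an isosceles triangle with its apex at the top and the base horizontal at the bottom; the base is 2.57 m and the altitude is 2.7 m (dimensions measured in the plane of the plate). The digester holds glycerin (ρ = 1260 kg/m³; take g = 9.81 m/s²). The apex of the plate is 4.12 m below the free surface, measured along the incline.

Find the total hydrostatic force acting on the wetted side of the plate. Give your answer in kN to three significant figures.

γ = ρg = 1260 × 9.81 / 1000 = 12.3606 kN/m³.
The plate makes 53.4° with the vertical, i.e. θ = 90° − 53.4° = 36.6° to the horizontal. Measuring y along the incline from the free-surface line, vertical depth h = y·sinθ with sinθ = 0.596225.
With the apex up, the centroid sits 2h/3 = 2 × 2.7/3 = 1.8 m below the apex, so y_c = 4.12 + 1.8 = 5.92 m and h_c = 5.92 × 0.596225 = 3.52965 m.
A = ½ × 2.57 × 2.7 = 3.4695 m².
Resultant F = γ·h_c·A = 12.3606 × 3.52965 × 3.4695 = 151.369 kN.

F ≈ 151 kN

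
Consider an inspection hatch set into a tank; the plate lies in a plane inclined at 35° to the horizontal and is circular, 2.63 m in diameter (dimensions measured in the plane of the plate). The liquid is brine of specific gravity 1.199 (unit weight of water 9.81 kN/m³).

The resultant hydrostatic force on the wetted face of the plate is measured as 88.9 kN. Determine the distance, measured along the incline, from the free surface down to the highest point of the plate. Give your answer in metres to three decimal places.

y_top ≈ 1.111 m

γ = 1.199 × 9.81 = 11.76219 kN/m³.
A = π(1.315)² = 5.43252 m².
From F = γ·h_c·A, the centroid depth is h_c = 88.9/(11.76219 × 5.43252) = 1.39127 m.
Let θ = 35° be the plate's angle to the horizontal; measure y along the incline from where the plane meets the free surface. Vertical depth h = y·sinθ with sinθ = 0.573576.
Along the incline, y_c = h_c/sinθ = 1.39127/0.573576 = 2.42561 m.
The centroid is at the centre, 1.315 m below the top of the plate, so the highest point sits at y_top = 2.42561 − 1.315 = 1.11061 m along the incline.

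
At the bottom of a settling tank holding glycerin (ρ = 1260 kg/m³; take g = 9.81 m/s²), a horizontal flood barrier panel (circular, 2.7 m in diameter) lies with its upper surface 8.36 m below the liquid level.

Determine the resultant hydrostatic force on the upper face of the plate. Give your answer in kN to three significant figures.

γ = ρg = 1260 × 9.81 / 1000 = 12.3606 kN/m³.
The plate is horizontal, so pressure is uniform at p = γ·h = 12.3606 × 8.36 = 103.335 kN/m².
A = π(1.35)² = 5.72555 m².
F = p·A = 103.335 × 5.72555 = 591.65 kN.

F ≈ 592 kN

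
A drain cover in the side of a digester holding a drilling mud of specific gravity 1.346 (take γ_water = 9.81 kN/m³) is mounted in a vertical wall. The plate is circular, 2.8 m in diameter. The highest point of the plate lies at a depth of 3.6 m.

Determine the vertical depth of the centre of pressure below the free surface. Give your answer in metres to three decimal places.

h_p = 5.098 m

γ = 1.346 × 9.81 = 13.20426 kN/m³.
The centroid is at the centre, 1.4 m below the top of the plate, so the centroid depth is h_c = 3.6 + 1.4 = 5 m.
A = π(1.4)² = 6.15752 m².
Resultant F = γ·h_c·A = 13.20426 × 5 × 6.15752 = 406.527 kN.
I_c = πr⁴/4 = π × 1.4⁴/4 = 3.01719 m⁴.
Centre of pressure: y_p = y_c + I_c/(y_c·A) = 5 + 3.01719/(5 × 6.15752) = 5 + 0.0980002 = 5.098 m along the plane.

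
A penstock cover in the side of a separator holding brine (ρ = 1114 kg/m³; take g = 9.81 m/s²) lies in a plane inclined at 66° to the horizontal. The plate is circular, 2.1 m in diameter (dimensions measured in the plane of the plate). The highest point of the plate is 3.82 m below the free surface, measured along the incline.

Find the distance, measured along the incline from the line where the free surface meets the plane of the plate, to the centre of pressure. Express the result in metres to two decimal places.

y_p = 4.93 m

γ = ρg = 1114 × 9.81 / 1000 = 10.92834 kN/m³.
Let θ = 66° be the plate's angle to the horizontal; measure y along the incline from where the plane meets the free surface. Vertical depth h = y·sinθ with sinθ = 0.913545.
The centroid is at the centre, 1.05 m below the top of the plate, so y_c = 3.82 + 1.05 = 4.87 m and h_c = 4.87 × 0.913545 = 4.44896 m.
A = π(1.05)² = 3.46361 m².
Resultant F = γ·h_c·A = 10.92834 × 4.44896 × 3.46361 = 168.4 kN.
I_c = πr⁴/4 = π × 1.05⁴/4 = 0.954656 m⁴.
Centre of pressure: y_p = y_c + I_c/(y_c·A) = 4.87 + 0.954656/(4.87 × 3.46361) = 4.87 + 0.0565964 = 4.9266 m along the plane.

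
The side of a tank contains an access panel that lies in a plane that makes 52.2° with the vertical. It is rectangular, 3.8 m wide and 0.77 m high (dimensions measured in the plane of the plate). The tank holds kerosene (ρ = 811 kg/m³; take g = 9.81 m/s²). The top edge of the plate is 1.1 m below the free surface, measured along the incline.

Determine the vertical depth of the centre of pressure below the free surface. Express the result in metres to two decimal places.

γ = ρg = 811 × 9.81 / 1000 = 7.95591 kN/m³.
The plate makes 52.2° with the vertical, i.e. θ = 90° − 52.2° = 37.8° to the horizontal. Measuring y along the incline from the free-surface line, vertical depth h = y·sinθ with sinθ = 0.612907.
The centroid lies 0.77/2 = 0.385 m below the top edge, so y_c = 1.1 + 0.385 = 1.485 m and h_c = 1.485 × 0.612907 = 0.910167 m.
A = 3.8 × 0.77 = 2.926 m².
Resultant F = γ·h_c·A = 7.95591 × 0.910167 × 2.926 = 21.1878 kN.
I_c = b·h³/12 = 3.8 × 0.77³/12 = 0.144569 m⁴.
Centre of pressure: y_p = y_c + I_c/(y_c·A) = 1.485 + 0.144569/(1.485 × 2.926) = 1.485 + 0.0332717 = 1.51827 m along the plane.
Vertically, h_p = y_p·sinθ = 1.51827 × 0.612907 = 0.930558 m.

h_p = 0.93 m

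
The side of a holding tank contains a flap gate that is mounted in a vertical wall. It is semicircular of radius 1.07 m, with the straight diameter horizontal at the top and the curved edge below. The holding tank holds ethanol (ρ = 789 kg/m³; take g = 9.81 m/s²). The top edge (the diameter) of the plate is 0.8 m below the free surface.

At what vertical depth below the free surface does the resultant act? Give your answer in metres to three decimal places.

h_p = 1.318 m

γ = ρg = 789 × 9.81 / 1000 = 7.74009 kN/m³.
The centroid of a semicircle lies 4r/(3π) = 0.454122 m from the diameter, here below the top edge, so the centroid depth is h_c = 0.8 + 0.454122 = 1.25412 m.
A = πr²/2 = π × 1.07²/2 = 1.7984 m².
Resultant F = γ·h_c·A = 7.74009 × 1.25412 × 1.7984 = 17.4571 kN.
I_c = (π/8 − 8/(9π))·r⁴ = 0.109757 × 1.07⁴ = 0.143869 m⁴.
Centre of pressure: y_p = y_c + I_c/(y_c·A) = 1.25412 + 0.143869/(1.25412 × 1.7984) = 1.25412 + 0.0637884 = 1.31791 m along the plane.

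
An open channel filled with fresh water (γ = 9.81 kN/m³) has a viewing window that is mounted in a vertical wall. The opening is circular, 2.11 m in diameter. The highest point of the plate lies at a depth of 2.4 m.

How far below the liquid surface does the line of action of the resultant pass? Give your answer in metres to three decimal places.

γ = 9.81 kN/m³.
The centroid is at the centre, 1.055 m below the top of the plate, so the centroid depth is h_c = 2.4 + 1.055 = 3.455 m.
A = π(1.055)² = 3.49667 m².
Resultant F = γ·h_c·A = 9.81 × 3.455 × 3.49667 = 118.515 kN.
I_c = πr⁴/4 = π × 1.055⁴/4 = 0.972971 m⁴.
Centre of pressure: y_p = y_c + I_c/(y_c·A) = 3.455 + 0.972971/(3.455 × 3.49667) = 3.455 + 0.0805373 = 3.53554 m along the plane.

h_p = 3.536 m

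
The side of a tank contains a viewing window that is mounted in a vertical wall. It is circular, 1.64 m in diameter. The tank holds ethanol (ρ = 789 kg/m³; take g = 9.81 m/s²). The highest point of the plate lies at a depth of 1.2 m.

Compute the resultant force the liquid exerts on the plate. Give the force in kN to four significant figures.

γ = ρg = 789 × 9.81 / 1000 = 7.74009 kN/m³.
The centroid is at the centre, 0.82 m below the top of the plate, so the centroid depth is h_c = 1.2 + 0.82 = 2.02 m.
A = π(0.82)² = 2.11241 m².
Resultant F = γ·h_c·A = 7.74009 × 2.02 × 2.11241 = 33.0275 kN.

F ≈ 33.03 kN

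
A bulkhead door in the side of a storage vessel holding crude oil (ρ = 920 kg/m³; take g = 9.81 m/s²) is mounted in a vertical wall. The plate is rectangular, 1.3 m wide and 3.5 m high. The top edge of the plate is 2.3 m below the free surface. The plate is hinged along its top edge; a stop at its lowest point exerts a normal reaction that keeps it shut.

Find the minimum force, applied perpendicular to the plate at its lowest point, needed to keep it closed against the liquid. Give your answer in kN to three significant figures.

γ = ρg = 920 × 9.81 / 1000 = 9.0252 kN/m³.
The centroid lies 3.5/2 = 1.75 m below the top edge, so the centroid depth is h_c = 2.3 + 1.75 = 4.05 m.
A = 1.3 × 3.5 = 4.55 m².
Resultant F = γ·h_c·A = 9.0252 × 4.05 × 4.55 = 166.312 kN.
I_c = b·h³/12 = 1.3 × 3.5³/12 = 4.64479 m⁴.
Centre of pressure: y_p = y_c + I_c/(y_c·A) = 4.05 + 4.64479/(4.05 × 4.55) = 4.05 + 0.252058 = 4.30206 m along the plane.
The resultant acts 1.75 + 0.252058 = 2.00206 m (along the plate) below the hinge at the top edge, so the moment about the hinge is M = F × 2.00206 = 166.312 × 2.00206 = 332.967 kN·m.
A normal force at the bottom, 3.5 m from the hinge, must supply this moment: P = 332.967/3.5 = 95.1334 kN.

P ≈ 95.1 kN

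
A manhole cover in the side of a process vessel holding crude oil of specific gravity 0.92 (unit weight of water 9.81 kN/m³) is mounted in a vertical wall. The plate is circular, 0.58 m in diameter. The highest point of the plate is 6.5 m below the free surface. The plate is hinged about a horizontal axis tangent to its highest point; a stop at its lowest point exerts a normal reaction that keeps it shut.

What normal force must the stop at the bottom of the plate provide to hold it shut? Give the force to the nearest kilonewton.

P ≈ 8 kN

γ = 0.92 × 9.81 = 9.0252 kN/m³.
The centroid is at the centre, 0.29 m below the top of the plate, so the centroid depth is h_c = 6.5 + 0.29 = 6.79 m.
A = π(0.29)² = 0.264208 m².
Resultant F = γ·h_c·A = 9.0252 × 6.79 × 0.264208 = 16.191 kN.
I_c = πr⁴/4 = π × 0.29⁴/4 = 0.00555497 m⁴.
Centre of pressure: y_p = y_c + I_c/(y_c·A) = 6.79 + 0.00555497/(6.79 × 0.264208) = 6.79 + 0.00309646 = 6.7931 m along the plane.
The resultant acts 0.29 + 0.00309646 = 0.293096 m (along the plate) below the hinge at the top edge, so the moment about the hinge is M = F × 0.293096 = 16.191 × 0.293096 = 4.74552 kN·m.
A normal force at the bottom, 0.58 m from the hinge, must supply this moment: P = 4.74552/0.58 = 8.18193 kN.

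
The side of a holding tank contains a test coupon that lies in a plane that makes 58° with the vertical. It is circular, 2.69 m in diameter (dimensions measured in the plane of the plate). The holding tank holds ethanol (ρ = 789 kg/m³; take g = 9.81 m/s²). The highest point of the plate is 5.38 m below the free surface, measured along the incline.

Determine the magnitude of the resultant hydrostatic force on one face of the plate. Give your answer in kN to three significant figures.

F ≈ 157 kN

γ = ρg = 789 × 9.81 / 1000 = 7.74009 kN/m³.
The plate makes 58° with the vertical, i.e. θ = 90° − 58° = 32° to the horizontal. Measuring y along the incline from the free-surface line, vertical depth h = y·sinθ with sinθ = 0.529919.
The centroid is at the centre, 1.345 m below the top of the plate, so y_c = 5.38 + 1.345 = 6.725 m and h_c = 6.725 × 0.529919 = 3.56371 m.
A = π(1.345)² = 5.68322 m².
Resultant F = γ·h_c·A = 7.74009 × 3.56371 × 5.68322 = 156.763 kN.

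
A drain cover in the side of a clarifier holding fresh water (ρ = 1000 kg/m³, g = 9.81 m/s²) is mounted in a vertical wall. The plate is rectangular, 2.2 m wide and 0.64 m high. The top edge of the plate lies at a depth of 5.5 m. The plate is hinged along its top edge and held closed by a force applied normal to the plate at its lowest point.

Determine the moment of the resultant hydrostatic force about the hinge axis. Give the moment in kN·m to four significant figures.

M ≈ 26.20 kN·m

γ = ρg = 1000 × 9.81 = 9810 N/m³ = 9.81 kN/m³.
The centroid lies 0.64/2 = 0.32 m below the top edge, so the centroid depth is h_c = 5.5 + 0.32 = 5.82 m.
A = 2.2 × 0.64 = 1.408 m².
Resultant F = γ·h_c·A = 9.81 × 5.82 × 1.408 = 80.3886 kN.
I_c = b·h³/12 = 2.2 × 0.64³/12 = 0.0480597 m⁴.
Centre of pressure: y_p = y_c + I_c/(y_c·A) = 5.82 + 0.0480597/(5.82 × 1.408) = 5.82 + 0.00586483 = 5.82586 m along the plane.
The resultant acts 0.32 + 0.00586483 = 0.325865 m (along the plate) below the hinge at the top edge, so the moment about the hinge is M = F × 0.325865 = 80.3886 × 0.325865 = 26.1958 kN·m.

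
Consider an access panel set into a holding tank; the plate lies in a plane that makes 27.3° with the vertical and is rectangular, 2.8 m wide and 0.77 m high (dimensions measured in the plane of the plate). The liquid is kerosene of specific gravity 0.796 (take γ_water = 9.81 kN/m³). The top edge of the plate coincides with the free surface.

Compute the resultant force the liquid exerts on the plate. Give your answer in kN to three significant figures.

F ≈ 5.76 kN

γ = 0.796 × 9.81 = 7.80876 kN/m³.
The plate makes 27.3° with the vertical, i.e. θ = 90° − 27.3° = 62.7° to the horizontal. Measuring y along the incline from the free-surface line, vertical depth h = y·sinθ with sinθ = 0.888617.
The centroid lies 0.77/2 = 0.385 m below the top edge, so y_c = 0.385 m and h_c = 0.385 × 0.888617 = 0.342118 m.
A = 2.8 × 0.77 = 2.156 m².
Resultant F = γ·h_c·A = 7.80876 × 0.342118 × 2.156 = 5.75979 kN.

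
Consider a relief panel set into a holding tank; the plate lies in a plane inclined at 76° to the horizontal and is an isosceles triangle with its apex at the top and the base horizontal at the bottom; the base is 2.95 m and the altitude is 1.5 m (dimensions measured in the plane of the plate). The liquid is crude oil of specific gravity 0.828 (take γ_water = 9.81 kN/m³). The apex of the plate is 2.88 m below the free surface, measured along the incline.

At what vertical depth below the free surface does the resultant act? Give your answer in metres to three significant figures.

γ = 0.828 × 9.81 = 8.12268 kN/m³.
Let θ = 76° be the plate's angle to the horizontal; measure y along the incline from where the plane meets the free surface. Vertical depth h = y·sinθ with sinθ = 0.970296.
With the apex up, the centroid sits 2h/3 = 2 × 1.5/3 = 1 m below the apex, so y_c = 2.88 + 1 = 3.88 m and h_c = 3.88 × 0.970296 = 3.76475 m.
A = ½ × 2.95 × 1.5 = 2.2125 m².
Resultant F = γ·h_c·A = 8.12268 × 3.76475 × 2.2125 = 67.6579 kN.
I_c = b·h³/36 = 2.95 × 1.5³/36 = 0.276563 m⁴.
Centre of pressure: y_p = y_c + I_c/(y_c·A) = 3.88 + 0.276563/(3.88 × 2.2125) = 3.88 + 0.0322166 = 3.91222 m along the plane.
Vertically, h_p = y_p·sinθ = 3.91222 × 0.970296 = 3.79601 m.

h_p = 3.80 m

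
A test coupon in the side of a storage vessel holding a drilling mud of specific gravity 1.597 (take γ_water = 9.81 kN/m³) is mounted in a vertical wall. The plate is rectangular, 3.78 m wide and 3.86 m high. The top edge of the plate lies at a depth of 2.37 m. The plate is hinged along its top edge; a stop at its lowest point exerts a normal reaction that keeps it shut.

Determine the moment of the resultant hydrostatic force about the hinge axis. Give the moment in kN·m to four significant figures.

γ = 1.597 × 9.81 = 15.66657 kN/m³.
The centroid lies 3.86/2 = 1.93 m below the top edge, so the centroid depth is h_c = 2.37 + 1.93 = 4.3 m.
A = 3.78 × 3.86 = 14.5908 m².
Resultant F = γ·h_c·A = 15.66657 × 4.3 × 14.5908 = 982.927 kN.
I_c = b·h³/12 = 3.78 × 3.86³/12 = 18.1164 m⁴.
Centre of pressure: y_p = y_c + I_c/(y_c·A) = 4.3 + 18.1164/(4.3 × 14.5908) = 4.3 + 0.288752 = 4.58875 m along the plane.
The resultant acts 1.93 + 0.288752 = 2.21875 m (along the plate) below the hinge at the top edge, so the moment about the hinge is M = F × 2.21875 = 982.927 × 2.21875 = 2180.87 kN·m.

M ≈ 2181 kN·m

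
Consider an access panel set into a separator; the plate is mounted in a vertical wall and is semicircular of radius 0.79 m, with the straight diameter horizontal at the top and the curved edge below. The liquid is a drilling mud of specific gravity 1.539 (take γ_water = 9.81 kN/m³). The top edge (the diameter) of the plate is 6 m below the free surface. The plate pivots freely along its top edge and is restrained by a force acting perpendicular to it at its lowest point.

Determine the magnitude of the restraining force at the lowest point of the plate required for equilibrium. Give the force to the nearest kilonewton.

P ≈ 41 kN

γ = 1.539 × 9.81 = 15.09759 kN/m³.
The centroid of a semicircle lies 4r/(3π) = 0.335286 m from the diameter, here below the top edge, so the centroid depth is h_c = 6 + 0.335286 = 6.33529 m.
A = πr²/2 = π × 0.79²/2 = 0.980334 m².
Resultant F = γ·h_c·A = 15.09759 × 6.33529 × 0.980334 = 93.7666 kN.
I_c = (π/8 − 8/(9π))·r⁴ = 0.109757 × 0.79⁴ = 0.0427504 m⁴.
Centre of pressure: y_p = y_c + I_c/(y_c·A) = 6.33529 + 0.0427504/(6.33529 × 0.980334) = 6.33529 + 0.00688335 = 6.34217 m along the plane.
The resultant acts 0.335286 + 0.00688335 = 0.342169 m (along the plate) below the hinge at the top edge, so the moment about the hinge is M = F × 0.342169 = 93.7666 × 0.342169 = 32.084 kN·m.
A normal force at the bottom, 0.79 m from the hinge, must supply this moment: P = 32.084/0.79 = 40.6127 kN.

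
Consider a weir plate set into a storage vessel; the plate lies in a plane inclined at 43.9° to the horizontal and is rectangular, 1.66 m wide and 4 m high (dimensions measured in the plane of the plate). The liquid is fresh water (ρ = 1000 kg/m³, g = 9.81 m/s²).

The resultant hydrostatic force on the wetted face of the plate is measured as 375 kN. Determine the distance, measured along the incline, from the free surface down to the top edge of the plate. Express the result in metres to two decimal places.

y_top ≈ 6.30 m

γ = ρg = 1000 × 9.81 = 9810 N/m³ = 9.81 kN/m³.
A = 1.66 × 4 = 6.64 m².
From F = γ·h_c·A, the centroid depth is h_c = 375/(9.81 × 6.64) = 5.75697 m.
Let θ = 43.9° be the plate's angle to the horizontal; measure y along the incline from where the plane meets the free surface. Vertical depth h = y·sinθ with sinθ = 0.693402.
Along the incline, y_c = h_c/sinθ = 5.75697/0.693402 = 8.3025 m.
The centroid lies 4/2 = 2 m below the top edge, so the top edge sits at y_top = 8.3025 − 2 = 6.3025 m along the incline.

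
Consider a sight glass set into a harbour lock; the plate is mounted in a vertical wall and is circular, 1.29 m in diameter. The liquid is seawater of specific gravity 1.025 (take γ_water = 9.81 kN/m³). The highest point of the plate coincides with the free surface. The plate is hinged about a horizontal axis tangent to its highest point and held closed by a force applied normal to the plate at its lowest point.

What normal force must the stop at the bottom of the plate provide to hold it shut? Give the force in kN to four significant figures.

P ≈ 5.298 kN

γ = 1.025 × 9.81 = 10.05525 kN/m³.
The centroid is at the centre, 0.645 m below the top of the plate, so the centroid depth is h_c = 0.645 m.
A = π(0.645)² = 1.30698 m².
Resultant F = γ·h_c·A = 10.05525 × 0.645 × 1.30698 = 8.4766 kN.
I_c = πr⁴/4 = π × 0.645⁴/4 = 0.135934 m⁴.
Centre of pressure: y_p = y_c + I_c/(y_c·A) = 0.645 + 0.135934/(0.645 × 1.30698) = 0.645 + 0.16125 = 0.80625 m along the plane.
The resultant acts 0.645 + 0.16125 = 0.80625 m (along the plate) below the hinge at the top edge, so the moment about the hinge is M = F × 0.80625 = 8.4766 × 0.80625 = 6.83426 kN·m.
A normal force at the bottom, 1.29 m from the hinge, must supply this moment: P = 6.83426/1.29 = 5.29788 kN.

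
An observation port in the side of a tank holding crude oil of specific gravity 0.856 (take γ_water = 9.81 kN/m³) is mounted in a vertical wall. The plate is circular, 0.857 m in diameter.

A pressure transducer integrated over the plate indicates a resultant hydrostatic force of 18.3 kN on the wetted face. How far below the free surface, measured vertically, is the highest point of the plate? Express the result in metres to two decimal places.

d_top ≈ 3.35 m

γ = 0.856 × 9.81 = 8.39736 kN/m³.
A = π(0.4285)² = 0.576835 m².
From F = γ·h_c·A, the centroid depth is h_c = 18.3/(8.39736 × 0.576835) = 3.77795 m.
The centroid is at the centre, 0.4285 m below the top of the plate, so the highest point sits at h_top = 3.77795 − 0.4285 = 3.34945 m below the surface.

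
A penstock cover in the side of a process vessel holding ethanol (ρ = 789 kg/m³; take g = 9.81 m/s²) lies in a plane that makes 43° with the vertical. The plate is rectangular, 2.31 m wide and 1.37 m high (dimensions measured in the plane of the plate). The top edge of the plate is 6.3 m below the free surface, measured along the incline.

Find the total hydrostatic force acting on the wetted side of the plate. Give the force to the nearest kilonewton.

F ≈ 125 kN

γ = ρg = 789 × 9.81 / 1000 = 7.74009 kN/m³.
The plate makes 43° with the vertical, i.e. θ = 90° − 43° = 47° to the horizontal. Measuring y along the incline from the free-surface line, vertical depth h = y·sinθ with sinθ = 0.731354.
The centroid lies 1.37/2 = 0.685 m below the top edge, so y_c = 6.3 + 0.685 = 6.985 m and h_c = 6.985 × 0.731354 = 5.10851 m.
A = 2.31 × 1.37 = 3.1647 m².
Resultant F = γ·h_c·A = 7.74009 × 5.10851 × 3.1647 = 125.133 kN.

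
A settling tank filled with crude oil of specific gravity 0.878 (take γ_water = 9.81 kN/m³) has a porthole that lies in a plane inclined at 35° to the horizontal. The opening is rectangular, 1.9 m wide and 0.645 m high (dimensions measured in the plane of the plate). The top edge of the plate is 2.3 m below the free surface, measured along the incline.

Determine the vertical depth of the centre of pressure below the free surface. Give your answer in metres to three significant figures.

γ = 0.878 × 9.81 = 8.61318 kN/m³.
Let θ = 35° be the plate's angle to the horizontal; measure y along the incline from where the plane meets the free surface. Vertical depth h = y·sinθ with sinθ = 0.573576.
The centroid lies 0.645/2 = 0.3225 m below the top edge, so y_c = 2.3 + 0.3225 = 2.6225 m and h_c = 2.6225 × 0.573576 = 1.5042 m.
A = 1.9 × 0.645 = 1.2255 m².
Resultant F = γ·h_c·A = 8.61318 × 1.5042 × 1.2255 = 15.8775 kN.
I_c = b·h³/12 = 1.9 × 0.645³/12 = 0.0424866 m⁴.
Centre of pressure: y_p = y_c + I_c/(y_c·A) = 2.6225 + 0.0424866/(2.6225 × 1.2255) = 2.6225 + 0.0132197 = 2.63572 m along the plane.
Vertically, h_p = y_p·sinθ = 2.63572 × 0.573576 = 1.51179 m.

h_p = 1.51 m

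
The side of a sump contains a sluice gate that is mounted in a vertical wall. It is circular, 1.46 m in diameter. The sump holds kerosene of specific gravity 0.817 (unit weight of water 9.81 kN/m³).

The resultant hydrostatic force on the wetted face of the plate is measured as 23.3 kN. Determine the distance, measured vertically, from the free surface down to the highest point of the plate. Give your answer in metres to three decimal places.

γ = 0.817 × 9.81 = 8.01477 kN/m³.
A = π(0.73)² = 1.67415 m².
From F = γ·h_c·A, the centroid depth is h_c = 23.3/(8.01477 × 1.67415) = 1.73648 m.
The centroid is at the centre, 0.73 m below the top of the plate, so the highest point sits at h_top = 1.73648 − 0.73 = 1.00648 m below the surface.

d_top ≈ 1.006 m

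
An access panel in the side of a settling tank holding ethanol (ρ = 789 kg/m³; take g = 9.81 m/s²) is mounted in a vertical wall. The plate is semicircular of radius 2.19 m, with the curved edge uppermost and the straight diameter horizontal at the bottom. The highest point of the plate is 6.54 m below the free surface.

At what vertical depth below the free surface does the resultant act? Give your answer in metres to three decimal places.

h_p = 7.843 m

γ = ρg = 789 × 9.81 / 1000 = 7.74009 kN/m³.
The centroid lies 4r/(3π) = 0.929465 m above the diameter, so r − 4r/(3π) = 2.19 − 0.929465 = 1.26053 m below the topmost point, so the centroid depth is h_c = 6.54 + 1.26053 = 7.80053 m.
A = πr²/2 = π × 2.19²/2 = 7.5337 m².
Resultant F = γ·h_c·A = 7.74009 × 7.80053 × 7.5337 = 454.861 kN.
I_c = (π/8 − 8/(9π))·r⁴ = 0.109757 × 2.19⁴ = 2.52469 m⁴.
Centre of pressure: y_p = y_c + I_c/(y_c·A) = 7.80053 + 2.52469/(7.80053 × 7.5337) = 7.80053 + 0.0429611 = 7.84349 m along the plane.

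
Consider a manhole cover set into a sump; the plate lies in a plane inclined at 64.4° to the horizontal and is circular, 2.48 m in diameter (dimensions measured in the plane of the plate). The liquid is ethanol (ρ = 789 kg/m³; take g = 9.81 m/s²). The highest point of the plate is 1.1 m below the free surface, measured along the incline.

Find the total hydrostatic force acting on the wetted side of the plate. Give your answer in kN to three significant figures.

F ≈ 78.9 kN

γ = ρg = 789 × 9.81 / 1000 = 7.74009 kN/m³.
Let θ = 64.4° be the plate's angle to the horizontal; measure y along the incline from where the plane meets the free surface. Vertical depth h = y·sinθ with sinθ = 0.901833.
The centroid is at the centre, 1.24 m below the top of the plate, so y_c = 1.1 + 1.24 = 2.34 m and h_c = 2.34 × 0.901833 = 2.11029 m.
A = π(1.24)² = 4.83051 m².
Resultant F = γ·h_c·A = 7.74009 × 2.11029 × 4.83051 = 78.9008 kN.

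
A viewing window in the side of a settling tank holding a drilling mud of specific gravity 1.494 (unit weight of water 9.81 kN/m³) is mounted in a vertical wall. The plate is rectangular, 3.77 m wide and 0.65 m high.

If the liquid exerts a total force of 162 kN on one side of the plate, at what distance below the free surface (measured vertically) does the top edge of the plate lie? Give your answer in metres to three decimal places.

γ = 1.494 × 9.81 = 14.65614 kN/m³.
A = 3.77 × 0.65 = 2.4505 m².
From F = γ·h_c·A, the centroid depth is h_c = 162/(14.65614 × 2.4505) = 4.51067 m.
The centroid lies 0.65/2 = 0.325 m below the top edge, so the top edge sits at h_top = 4.51067 − 0.325 = 4.18567 m below the surface.

d_top ≈ 4.186 m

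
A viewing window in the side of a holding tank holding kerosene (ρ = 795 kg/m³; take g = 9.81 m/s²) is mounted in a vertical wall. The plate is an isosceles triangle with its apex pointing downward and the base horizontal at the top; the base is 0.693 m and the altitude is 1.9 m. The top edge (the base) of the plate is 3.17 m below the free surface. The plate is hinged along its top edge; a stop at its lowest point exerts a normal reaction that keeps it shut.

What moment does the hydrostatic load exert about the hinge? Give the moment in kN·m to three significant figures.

γ = ρg = 795 × 9.81 / 1000 = 7.79895 kN/m³.
With the apex down, the centroid sits h/3 = 1.9/3 = 0.633333 m below the base (the top edge), so the centroid depth is h_c = 3.17 + 0.633333 = 3.80333 m.
A = ½ × 0.693 × 1.9 = 0.65835 m².
Resultant F = γ·h_c·A = 7.79895 × 3.80333 × 0.65835 = 19.528 kN.
I_c = b·h³/36 = 0.693 × 1.9³/36 = 0.132036 m⁴.
Centre of pressure: y_p = y_c + I_c/(y_c·A) = 3.80333 + 0.132036/(3.80333 × 0.65835) = 3.80333 + 0.0527317 = 3.85606 m along the plane.
The resultant acts 0.633333 + 0.0527317 = 0.686065 m (along the plate) below the hinge at the top edge, so the moment about the hinge is M = F × 0.686065 = 19.528 × 0.686065 = 13.3975 kN·m.

M ≈ 13.4 kN·m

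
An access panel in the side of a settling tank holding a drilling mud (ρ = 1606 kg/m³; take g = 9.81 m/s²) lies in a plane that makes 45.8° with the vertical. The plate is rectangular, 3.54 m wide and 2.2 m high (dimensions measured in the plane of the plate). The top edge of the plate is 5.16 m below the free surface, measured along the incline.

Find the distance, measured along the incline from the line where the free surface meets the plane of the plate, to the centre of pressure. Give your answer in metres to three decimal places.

y_p = 6.324 m

γ = ρg = 1606 × 9.81 / 1000 = 15.75486 kN/m³.
The plate makes 45.8° with the vertical, i.e. θ = 90° − 45.8° = 44.2° to the horizontal. Measuring y along the incline from the free-surface line, vertical depth h = y·sinθ with sinθ = 0.697165.
The centroid lies 2.2/2 = 1.1 m below the top edge, so y_c = 5.16 + 1.1 = 6.26 m and h_c = 6.26 × 0.697165 = 4.36425 m.
A = 3.54 × 2.2 = 7.788 m².
Resultant F = γ·h_c·A = 15.75486 × 4.36425 × 7.788 = 535.488 kN.
I_c = b·h³/12 = 3.54 × 2.2³/12 = 3.14116 m⁴.
Centre of pressure: y_p = y_c + I_c/(y_c·A) = 6.26 + 3.14116/(6.26 × 7.788) = 6.26 + 0.0644302 = 6.32443 m along the plane.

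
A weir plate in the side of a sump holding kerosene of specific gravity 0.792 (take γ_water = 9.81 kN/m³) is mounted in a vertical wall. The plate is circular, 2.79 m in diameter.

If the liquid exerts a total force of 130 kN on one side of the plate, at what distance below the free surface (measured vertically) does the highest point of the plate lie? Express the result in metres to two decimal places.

γ = 0.792 × 9.81 = 7.76952 kN/m³.
A = π(1.395)² = 6.11362 m².
From F = γ·h_c·A, the centroid depth is h_c = 130/(7.76952 × 6.11362) = 2.73685 m.
The centroid is at the centre, 1.395 m below the top of the plate, so the highest point sits at h_top = 2.73685 − 1.395 = 1.34185 m below the surface.

d_top ≈ 1.34 m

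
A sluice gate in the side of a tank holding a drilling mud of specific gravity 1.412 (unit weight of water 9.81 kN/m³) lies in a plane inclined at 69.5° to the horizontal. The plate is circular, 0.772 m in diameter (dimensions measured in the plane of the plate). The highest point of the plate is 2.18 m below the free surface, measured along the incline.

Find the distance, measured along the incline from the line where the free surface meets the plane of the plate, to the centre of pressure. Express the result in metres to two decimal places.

γ = 1.412 × 9.81 = 13.85172 kN/m³.
Let θ = 69.5° be the plate's angle to the horizontal; measure y along the incline from where the plane meets the free surface. Vertical depth h = y·sinθ with sinθ = 0.936672.
The centroid is at the centre, 0.386 m below the top of the plate, so y_c = 2.18 + 0.386 = 2.566 m and h_c = 2.566 × 0.936672 = 2.4035 m.
A = π(0.386)² = 0.468085 m².
Resultant F = γ·h_c·A = 13.85172 × 2.4035 × 0.468085 = 15.5838 kN.
I_c = πr⁴/4 = π × 0.386⁴/4 = 0.0174357 m⁴.
Centre of pressure: y_p = y_c + I_c/(y_c·A) = 2.566 + 0.0174357/(2.566 × 0.468085) = 2.566 + 0.0145164 = 2.58052 m along the plane.

y_p = 2.58 m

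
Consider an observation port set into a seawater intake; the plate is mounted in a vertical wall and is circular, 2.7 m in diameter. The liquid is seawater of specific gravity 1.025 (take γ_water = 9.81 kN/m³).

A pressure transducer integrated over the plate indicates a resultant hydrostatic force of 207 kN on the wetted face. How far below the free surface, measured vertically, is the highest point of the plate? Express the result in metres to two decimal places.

γ = 1.025 × 9.81 = 10.05525 kN/m³.
A = π(1.35)² = 5.72555 m².
From F = γ·h_c·A, the centroid depth is h_c = 207/(10.05525 × 5.72555) = 3.59551 m.
The centroid is at the centre, 1.35 m below the top of the plate, so the highest point sits at h_top = 3.59551 − 1.35 = 2.24551 m below the surface.

d_top ≈ 2.25 m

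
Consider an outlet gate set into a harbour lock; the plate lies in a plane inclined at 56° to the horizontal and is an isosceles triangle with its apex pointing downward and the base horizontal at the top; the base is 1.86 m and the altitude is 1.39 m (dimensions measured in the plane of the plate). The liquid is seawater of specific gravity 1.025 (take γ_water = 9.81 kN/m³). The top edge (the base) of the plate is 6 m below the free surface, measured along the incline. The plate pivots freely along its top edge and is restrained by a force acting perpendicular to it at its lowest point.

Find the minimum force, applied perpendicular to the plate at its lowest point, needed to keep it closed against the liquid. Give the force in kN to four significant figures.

γ = 1.025 × 9.81 = 10.05525 kN/m³.
Let θ = 56° be the plate's angle to the horizontal; measure y along the incline from where the plane meets the free surface. Vertical depth h = y·sinθ with sinθ = 0.829038.
With the apex down, the centroid sits h/3 = 1.39/3 = 0.463333 m below the base (the top edge), so y_c = 6 + 0.463333 = 6.46333 m and h_c = 6.46333 × 0.829038 = 5.35835 m.
A = ½ × 1.86 × 1.39 = 1.2927 m².
Resultant F = γ·h_c·A = 10.05525 × 5.35835 × 1.2927 = 69.6501 kN.
I_c = b·h³/36 = 1.86 × 1.39³/36 = 0.138757 m⁴.
Centre of pressure: y_p = y_c + I_c/(y_c·A) = 6.46333 + 0.138757/(6.46333 × 1.2927) = 6.46333 + 0.0166074 = 6.47994 m along the plane.
The resultant acts 0.463333 + 0.0166074 = 0.47994 m (along the plate) below the hinge at the top edge, so the moment about the hinge is M = F × 0.47994 = 69.6501 × 0.47994 = 33.4279 kN·m.
A normal force at the bottom, 1.39 m from the hinge, must supply this moment: P = 33.4279/1.39 = 24.0488 kN.

P ≈ 24.05 kN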